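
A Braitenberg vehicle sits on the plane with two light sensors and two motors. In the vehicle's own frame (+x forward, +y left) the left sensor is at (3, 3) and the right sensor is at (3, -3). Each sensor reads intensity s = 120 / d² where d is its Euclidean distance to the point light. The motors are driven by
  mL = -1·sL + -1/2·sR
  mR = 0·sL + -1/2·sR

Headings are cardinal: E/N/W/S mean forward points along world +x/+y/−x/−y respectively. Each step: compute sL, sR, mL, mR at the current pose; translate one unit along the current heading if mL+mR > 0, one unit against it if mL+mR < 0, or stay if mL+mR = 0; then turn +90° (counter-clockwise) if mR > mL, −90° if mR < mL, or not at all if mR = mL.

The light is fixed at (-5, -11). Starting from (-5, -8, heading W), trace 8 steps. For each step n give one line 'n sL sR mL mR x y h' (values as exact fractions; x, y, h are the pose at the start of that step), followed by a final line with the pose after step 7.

0 40/3 8/3 -44/3 -4/3 -5 -8 W
1 15/2 30 -45/2 -15 -4 -8 S
2 24/13 120/17 -1188/221 -60/17 -4 -7 E
3 60/29 60/29 -90/29 -30/29 -5 -7 N
4 40/3 8/3 -44/3 -4/3 -5 -8 W
5 15/2 30 -45/2 -15 -4 -8 S
6 24/13 120/17 -1188/221 -60/17 -4 -7 E
7 60/29 60/29 -90/29 -30/29 -5 -7 N
final -5 -8 W

n=0: pose=(-5,-8,W); sL=40/3, sR=8/3; mL=-44/3, mR=-4/3; mL+mR=-16 → advance -1; mR−mL=40/3 → turn +1·90°
n=1: pose=(-4,-8,S); sL=15/2, sR=30; mL=-45/2, mR=-15; mL+mR=-75/2 → advance -1; mR−mL=15/2 → turn +1·90°
n=2: pose=(-4,-7,E); sL=24/13, sR=120/17; mL=-1188/221, mR=-60/17; mL+mR=-1968/221 → advance -1; mR−mL=24/13 → turn +1·90°
n=3: pose=(-5,-7,N); sL=60/29, sR=60/29; mL=-90/29, mR=-30/29; mL+mR=-120/29 → advance -1; mR−mL=60/29 → turn +1·90°
n=4: pose=(-5,-8,W); sL=40/3, sR=8/3; mL=-44/3, mR=-4/3; mL+mR=-16 → advance -1; mR−mL=40/3 → turn +1·90°
n=5: pose=(-4,-8,S); sL=15/2, sR=30; mL=-45/2, mR=-15; mL+mR=-75/2 → advance -1; mR−mL=15/2 → turn +1·90°
n=6: pose=(-4,-7,E); sL=24/13, sR=120/17; mL=-1188/221, mR=-60/17; mL+mR=-1968/221 → advance -1; mR−mL=24/13 → turn +1·90°
n=7: pose=(-5,-7,N); sL=60/29, sR=60/29; mL=-90/29, mR=-30/29; mL+mR=-120/29 → advance -1; mR−mL=60/29 → turn +1·90°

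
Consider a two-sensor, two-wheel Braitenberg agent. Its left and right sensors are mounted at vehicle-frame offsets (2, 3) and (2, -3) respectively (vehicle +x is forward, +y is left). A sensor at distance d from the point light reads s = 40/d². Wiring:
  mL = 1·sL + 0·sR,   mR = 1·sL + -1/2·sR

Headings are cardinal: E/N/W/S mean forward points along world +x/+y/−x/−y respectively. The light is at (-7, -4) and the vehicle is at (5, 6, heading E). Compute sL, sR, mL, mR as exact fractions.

left sensor world pos  = (7, 9); dL² = 365
right sensor world pos = (7, 3); dR² = 245
sL = 40/365 = 8/73
sR = 40/245 = 8/49
mL = 1·sL + 0·sR = 8/73
mR = 1·sL + -1/2·sR = 100/3577

8/73 8/49 8/73 100/3577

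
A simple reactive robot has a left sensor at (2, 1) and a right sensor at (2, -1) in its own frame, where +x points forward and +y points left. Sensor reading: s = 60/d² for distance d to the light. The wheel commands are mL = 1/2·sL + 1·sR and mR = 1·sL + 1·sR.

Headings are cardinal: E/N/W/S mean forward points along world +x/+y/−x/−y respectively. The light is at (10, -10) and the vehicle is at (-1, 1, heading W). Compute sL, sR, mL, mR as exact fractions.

left sensor world pos  = (-3, 0); dL² = 269
right sensor world pos = (-3, 2); dR² = 313
sL = 60/269 = 60/269
sR = 60/313 = 60/313
mL = 1/2·sL + 1·sR = 25530/84197
mR = 1·sL + 1·sR = 34920/84197

60/269 60/313 25530/84197 34920/84197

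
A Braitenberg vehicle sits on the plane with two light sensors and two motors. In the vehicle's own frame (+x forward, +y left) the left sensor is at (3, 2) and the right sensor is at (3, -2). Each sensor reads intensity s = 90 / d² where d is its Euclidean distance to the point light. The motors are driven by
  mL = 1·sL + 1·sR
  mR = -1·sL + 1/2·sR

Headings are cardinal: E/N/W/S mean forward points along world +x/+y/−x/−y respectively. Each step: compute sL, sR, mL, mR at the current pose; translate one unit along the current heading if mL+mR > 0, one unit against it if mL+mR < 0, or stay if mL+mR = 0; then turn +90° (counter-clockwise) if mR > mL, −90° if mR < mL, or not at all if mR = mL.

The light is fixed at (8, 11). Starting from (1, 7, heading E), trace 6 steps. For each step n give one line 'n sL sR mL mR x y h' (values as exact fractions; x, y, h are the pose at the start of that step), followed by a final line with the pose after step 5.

n=0: pose=(1,7,E); sL=9/2, sR=45/26; mL=81/13, mR=-189/52; mL+mR=135/52 → advance +1; mR−mL=-513/52 → turn -1·90°
n=1: pose=(2,7,S); sL=18/13, sR=90/113; mL=3204/1469, mR=-1449/1469; mL+mR=135/113 → advance +1; mR−mL=-4653/1469 → turn -1·90°
n=2: pose=(2,6,W); sL=9/13, sR=1; mL=22/13, mR=-5/26; mL+mR=3/2 → advance +1; mR−mL=-49/26 → turn -1·90°
n=3: pose=(1,6,N); sL=18/17, sR=90/29; mL=2052/493, mR=243/493; mL+mR=135/29 → advance +1; mR−mL=-1809/493 → turn -1·90°
n=4: pose=(1,7,E); sL=9/2, sR=45/26; mL=81/13, mR=-189/52; mL+mR=135/52 → advance +1; mR−mL=-513/52 → turn -1·90°
n=5: pose=(2,7,S); sL=18/13, sR=90/113; mL=3204/1469, mR=-1449/1469; mL+mR=135/113 → advance +1; mR−mL=-4653/1469 → turn -1·90°

0 9/2 45/26 81/13 -189/52 1 7 E
1 18/13 90/113 3204/1469 -1449/1469 2 7 S
2 9/13 1 22/13 -5/26 2 6 W
3 18/17 90/29 2052/493 243/493 1 6 N
4 9/2 45/26 81/13 -189/52 1 7 E
5 18/13 90/113 3204/1469 -1449/1469 2 7 S
final 2 6 W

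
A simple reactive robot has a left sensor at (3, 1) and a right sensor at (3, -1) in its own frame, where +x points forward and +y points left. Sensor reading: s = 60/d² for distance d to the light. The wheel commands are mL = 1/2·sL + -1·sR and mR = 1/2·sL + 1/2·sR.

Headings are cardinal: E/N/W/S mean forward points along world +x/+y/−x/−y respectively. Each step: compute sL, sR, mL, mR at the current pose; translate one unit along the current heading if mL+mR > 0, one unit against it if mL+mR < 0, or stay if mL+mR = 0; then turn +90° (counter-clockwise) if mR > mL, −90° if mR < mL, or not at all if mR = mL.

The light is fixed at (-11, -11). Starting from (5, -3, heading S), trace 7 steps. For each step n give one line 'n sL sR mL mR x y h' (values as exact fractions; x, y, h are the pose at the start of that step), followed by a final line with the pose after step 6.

0 30/157 6/25 -567/3925 846/3925 5 -3 S
1 12/85 60/397 -2718/33745 4932/33745 5 -4 E
2 15/89 15/106 -270/4717 2925/18868 6 -4 N
3 12/49 60/277 -1278/13573 3132/13573 6 -3 W
4 30/157 6/25 -567/3925 846/3925 5 -3 S
5 12/85 60/397 -2718/33745 4932/33745 5 -4 E
6 15/89 15/106 -270/4717 2925/18868 6 -4 N
final 6 -3 W

n=0: pose=(5,-3,S); sL=30/157, sR=6/25; mL=-567/3925, mR=846/3925; mL+mR=279/3925 → advance +1; mR−mL=9/25 → turn +1·90°
n=1: pose=(5,-4,E); sL=12/85, sR=60/397; mL=-2718/33745, mR=4932/33745; mL+mR=2214/33745 → advance +1; mR−mL=90/397 → turn +1·90°
n=2: pose=(6,-4,N); sL=15/89, sR=15/106; mL=-270/4717, mR=2925/18868; mL+mR=1845/18868 → advance +1; mR−mL=45/212 → turn +1·90°
n=3: pose=(6,-3,W); sL=12/49, sR=60/277; mL=-1278/13573, mR=3132/13573; mL+mR=1854/13573 → advance +1; mR−mL=90/277 → turn +1·90°
n=4: pose=(5,-3,S); sL=30/157, sR=6/25; mL=-567/3925, mR=846/3925; mL+mR=279/3925 → advance +1; mR−mL=9/25 → turn +1·90°
n=5: pose=(5,-4,E); sL=12/85, sR=60/397; mL=-2718/33745, mR=4932/33745; mL+mR=2214/33745 → advance +1; mR−mL=90/397 → turn +1·90°
n=6: pose=(6,-4,N); sL=15/89, sR=15/106; mL=-270/4717, mR=2925/18868; mL+mR=1845/18868 → advance +1; mR−mL=45/212 → turn +1·90°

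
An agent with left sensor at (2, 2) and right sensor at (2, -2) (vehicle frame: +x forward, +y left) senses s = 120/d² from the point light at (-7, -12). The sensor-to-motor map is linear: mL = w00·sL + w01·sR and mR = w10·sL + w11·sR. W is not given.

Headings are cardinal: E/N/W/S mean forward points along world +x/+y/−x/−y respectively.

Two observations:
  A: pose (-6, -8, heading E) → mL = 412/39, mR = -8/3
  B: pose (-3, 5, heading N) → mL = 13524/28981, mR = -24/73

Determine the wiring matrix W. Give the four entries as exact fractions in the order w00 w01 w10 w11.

obs A: pose=(-6,-8,E) → sL=8/3, sR=120/13, mL=412/39, mR=-8/3
obs B: pose=(-3,5,N) → sL=24/73, sR=120/397, mL=13524/28981, mR=-24/73
sensor matrix S = [[8/3, 120/13], [24/73, 120/397]]; det S = -839680/376753
solve [mL_A; mL_B] = S·[w00; w01] and [mR_A; mR_B] = S·[w10; w11]:
  w00 = 1/2, w01 = 1, w10 = -1, w11 = 0

1/2 1 -1 0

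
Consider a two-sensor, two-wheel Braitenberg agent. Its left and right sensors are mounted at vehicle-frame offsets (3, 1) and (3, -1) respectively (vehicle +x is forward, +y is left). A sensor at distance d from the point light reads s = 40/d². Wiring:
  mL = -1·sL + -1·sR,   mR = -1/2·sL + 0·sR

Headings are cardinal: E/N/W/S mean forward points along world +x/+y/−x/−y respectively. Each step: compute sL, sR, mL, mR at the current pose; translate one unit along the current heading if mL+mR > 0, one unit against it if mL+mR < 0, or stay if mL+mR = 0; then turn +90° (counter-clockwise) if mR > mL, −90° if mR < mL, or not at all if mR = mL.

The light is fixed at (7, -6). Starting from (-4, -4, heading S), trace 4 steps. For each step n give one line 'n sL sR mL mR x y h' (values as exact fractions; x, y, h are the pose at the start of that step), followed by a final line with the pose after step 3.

n=0: pose=(-4,-4,S); sL=40/101, sR=8/29; mL=-1968/2929, mR=-20/101; mL+mR=-2548/2929 → advance -1; mR−mL=1388/2929 → turn +1·90°
n=1: pose=(-4,-3,E); sL=1/2, sR=10/17; mL=-37/34, mR=-1/4; mL+mR=-91/68 → advance -1; mR−mL=57/68 → turn +1·90°
n=2: pose=(-5,-3,N); sL=8/41, sR=40/157; mL=-2896/6437, mR=-4/41; mL+mR=-3524/6437 → advance -1; mR−mL=2268/6437 → turn +1·90°
n=3: pose=(-5,-4,W); sL=20/113, sR=20/117; mL=-4600/13221, mR=-10/113; mL+mR=-5770/13221 → advance -1; mR−mL=3430/13221 → turn +1·90°

0 40/101 8/29 -1968/2929 -20/101 -4 -4 S
1 1/2 10/17 -37/34 -1/4 -4 -3 E
2 8/41 40/157 -2896/6437 -4/41 -5 -3 N
3 20/113 20/117 -4600/13221 -10/113 -5 -4 W
final -4 -4 S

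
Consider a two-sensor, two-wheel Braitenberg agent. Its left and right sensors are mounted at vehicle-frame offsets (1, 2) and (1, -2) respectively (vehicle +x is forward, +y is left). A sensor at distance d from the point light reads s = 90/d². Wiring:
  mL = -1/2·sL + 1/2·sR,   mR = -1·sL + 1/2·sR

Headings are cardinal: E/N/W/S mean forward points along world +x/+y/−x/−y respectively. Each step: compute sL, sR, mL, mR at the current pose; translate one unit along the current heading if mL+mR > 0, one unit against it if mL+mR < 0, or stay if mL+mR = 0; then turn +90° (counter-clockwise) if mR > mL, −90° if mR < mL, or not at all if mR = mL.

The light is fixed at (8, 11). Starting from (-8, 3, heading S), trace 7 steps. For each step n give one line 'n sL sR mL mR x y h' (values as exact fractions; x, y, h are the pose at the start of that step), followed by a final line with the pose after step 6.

n=0: pose=(-8,3,S); sL=90/277, sR=2/9; mL=-128/2493, mR=-533/2493; mL+mR=-661/2493 → advance -1; mR−mL=-45/277 → turn -1·90°
n=1: pose=(-8,4,W); sL=9/37, sR=45/157; mL=126/5809, mR=-1161/11618; mL+mR=-909/11618 → advance -1; mR−mL=-9/74 → turn -1·90°
n=2: pose=(-7,4,N); sL=18/65, sR=18/41; mL=216/2665, mR=-153/2665; mL+mR=63/2665 → advance +1; mR−mL=-9/65 → turn -1·90°
n=3: pose=(-7,5,E); sL=45/106, sR=9/26; mL=-27/689, mR=-693/2756; mL+mR=-801/2756 → advance -1; mR−mL=-45/212 → turn -1·90°
n=4: pose=(-8,5,S); sL=18/49, sR=90/373; mL=-1152/18277, mR=-4509/18277; mL+mR=-5661/18277 → advance -1; mR−mL=-9/49 → turn -1·90°
n=5: pose=(-8,6,W); sL=45/169, sR=45/149; mL=450/25181, mR=-5805/50362; mL+mR=-4905/50362 → advance -1; mR−mL=-45/338 → turn -1·90°
n=6: pose=(-7,6,N); sL=18/61, sR=18/37; mL=216/2257, mR=-117/2257; mL+mR=99/2257 → advance +1; mR−mL=-9/61 → turn -1·90°

0 90/277 2/9 -128/2493 -533/2493 -8 3 S
1 9/37 45/157 126/5809 -1161/11618 -8 4 W
2 18/65 18/41 216/2665 -153/2665 -7 4 N
3 45/106 9/26 -27/689 -693/2756 -7 5 E
4 18/49 90/373 -1152/18277 -4509/18277 -8 5 S
5 45/169 45/149 450/25181 -5805/50362 -8 6 W
6 18/61 18/37 216/2257 -117/2257 -7 6 N
final -7 7 E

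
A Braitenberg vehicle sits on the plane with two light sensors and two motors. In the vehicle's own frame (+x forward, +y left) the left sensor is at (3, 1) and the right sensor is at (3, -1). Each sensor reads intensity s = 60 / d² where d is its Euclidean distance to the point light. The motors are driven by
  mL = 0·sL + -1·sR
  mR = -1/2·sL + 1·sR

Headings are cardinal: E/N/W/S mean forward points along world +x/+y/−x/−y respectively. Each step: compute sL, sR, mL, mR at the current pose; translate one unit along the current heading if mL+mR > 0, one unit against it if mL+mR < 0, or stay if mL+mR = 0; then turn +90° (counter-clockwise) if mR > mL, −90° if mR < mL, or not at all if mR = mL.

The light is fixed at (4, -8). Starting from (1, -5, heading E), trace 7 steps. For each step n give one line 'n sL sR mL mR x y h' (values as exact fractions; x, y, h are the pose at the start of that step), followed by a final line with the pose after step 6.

0 15/4 15 -15 105/8 1 -5 E
1 60/61 4/3 -4/3 154/183 0 -5 N
2 6/5 30/29 -30/29 63/145 0 -6 W
3 12 60/17 -60/17 -42/17 1 -6 S
4 15/4 15 -15 105/8 1 -5 E
5 60/61 4/3 -4/3 154/183 0 -5 N
6 6/5 30/29 -30/29 63/145 0 -6 W
final 1 -6 S

n=0: pose=(1,-5,E); sL=15/4, sR=15; mL=-15, mR=105/8; mL+mR=-15/8 → advance -1; mR−mL=225/8 → turn +1·90°
n=1: pose=(0,-5,N); sL=60/61, sR=4/3; mL=-4/3, mR=154/183; mL+mR=-30/61 → advance -1; mR−mL=398/183 → turn +1·90°
n=2: pose=(0,-6,W); sL=6/5, sR=30/29; mL=-30/29, mR=63/145; mL+mR=-3/5 → advance -1; mR−mL=213/145 → turn +1·90°
n=3: pose=(1,-6,S); sL=12, sR=60/17; mL=-60/17, mR=-42/17; mL+mR=-6 → advance -1; mR−mL=18/17 → turn +1·90°
n=4: pose=(1,-5,E); sL=15/4, sR=15; mL=-15, mR=105/8; mL+mR=-15/8 → advance -1; mR−mL=225/8 → turn +1·90°
n=5: pose=(0,-5,N); sL=60/61, sR=4/3; mL=-4/3, mR=154/183; mL+mR=-30/61 → advance -1; mR−mL=398/183 → turn +1·90°
n=6: pose=(0,-6,W); sL=6/5, sR=30/29; mL=-30/29, mR=63/145; mL+mR=-3/5 → advance -1; mR−mL=213/145 → turn +1·90°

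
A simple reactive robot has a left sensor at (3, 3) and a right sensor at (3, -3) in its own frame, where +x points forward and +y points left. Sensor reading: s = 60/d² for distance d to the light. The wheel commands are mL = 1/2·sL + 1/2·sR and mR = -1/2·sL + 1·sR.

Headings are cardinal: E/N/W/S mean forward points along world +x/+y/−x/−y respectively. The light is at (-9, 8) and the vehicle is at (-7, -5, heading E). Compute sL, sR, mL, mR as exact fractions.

left sensor world pos  = (-4, -2); dL² = 125
right sensor world pos = (-4, -8); dR² = 281
sL = 60/125 = 12/25
sR = 60/281 = 60/281
mL = 1/2·sL + 1/2·sR = 2436/7025
mR = -1/2·sL + 1·sR = -186/7025

12/25 60/281 2436/7025 -186/7025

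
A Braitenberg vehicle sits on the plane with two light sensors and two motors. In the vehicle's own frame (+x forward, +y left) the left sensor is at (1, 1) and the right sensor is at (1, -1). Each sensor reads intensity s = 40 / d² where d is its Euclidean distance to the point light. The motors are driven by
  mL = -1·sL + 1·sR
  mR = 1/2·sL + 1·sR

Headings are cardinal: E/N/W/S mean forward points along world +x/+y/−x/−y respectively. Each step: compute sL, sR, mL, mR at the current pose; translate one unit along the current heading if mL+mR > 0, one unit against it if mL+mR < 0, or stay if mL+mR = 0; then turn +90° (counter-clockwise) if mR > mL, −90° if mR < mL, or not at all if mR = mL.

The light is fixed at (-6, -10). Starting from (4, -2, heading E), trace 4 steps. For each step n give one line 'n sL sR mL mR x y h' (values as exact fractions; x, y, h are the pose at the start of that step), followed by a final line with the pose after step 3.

n=0: pose=(4,-2,E); sL=20/101, sR=4/17; mL=64/1717, mR=574/1717; mL+mR=638/1717 → advance +1; mR−mL=30/101 → turn +1·90°
n=1: pose=(5,-2,N); sL=40/181, sR=8/45; mL=-352/8145, mR=2348/8145; mL+mR=1996/8145 → advance +1; mR−mL=60/181 → turn +1·90°
n=2: pose=(5,-1,W); sL=10/41, sR=1/5; mL=-9/205, mR=66/205; mL+mR=57/205 → advance +1; mR−mL=15/41 → turn +1·90°
n=3: pose=(4,-1,S); sL=8/37, sR=8/29; mL=64/1073, mR=412/1073; mL+mR=476/1073 → advance +1; mR−mL=12/37 → turn +1·90°

0 20/101 4/17 64/1717 574/1717 4 -2 E
1 40/181 8/45 -352/8145 2348/8145 5 -2 N
2 10/41 1/5 -9/205 66/205 5 -1 W
3 8/37 8/29 64/1073 412/1073 4 -1 S
final 4 -2 E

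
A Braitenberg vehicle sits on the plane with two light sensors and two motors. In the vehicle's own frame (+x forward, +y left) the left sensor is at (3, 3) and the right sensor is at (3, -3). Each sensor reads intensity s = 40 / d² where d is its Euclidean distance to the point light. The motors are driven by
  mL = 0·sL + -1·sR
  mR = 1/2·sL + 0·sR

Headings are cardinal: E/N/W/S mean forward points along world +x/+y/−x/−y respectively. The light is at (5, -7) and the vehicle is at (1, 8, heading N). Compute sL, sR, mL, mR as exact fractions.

40/373 8/65 -8/65 20/373

left sensor world pos  = (-2, 11); dL² = 373
right sensor world pos = (4, 11); dR² = 325
sL = 40/373 = 40/373
sR = 40/325 = 8/65
mL = 0·sL + -1·sR = -8/65
mR = 1/2·sL + 0·sR = 20/373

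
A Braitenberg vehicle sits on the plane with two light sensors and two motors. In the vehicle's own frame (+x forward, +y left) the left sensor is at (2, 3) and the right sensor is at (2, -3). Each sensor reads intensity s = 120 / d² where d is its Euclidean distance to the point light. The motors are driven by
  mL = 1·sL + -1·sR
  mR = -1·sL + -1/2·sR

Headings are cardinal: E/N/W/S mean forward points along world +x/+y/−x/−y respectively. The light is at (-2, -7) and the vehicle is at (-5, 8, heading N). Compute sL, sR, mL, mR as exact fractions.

24/65 120/289 -864/18785 -10836/18785

left sensor world pos  = (-8, 10); dL² = 325
right sensor world pos = (-2, 10); dR² = 289
sL = 120/325 = 24/65
sR = 120/289 = 120/289
mL = 1·sL + -1·sR = -864/18785
mR = -1·sL + -1/2·sR = -10836/18785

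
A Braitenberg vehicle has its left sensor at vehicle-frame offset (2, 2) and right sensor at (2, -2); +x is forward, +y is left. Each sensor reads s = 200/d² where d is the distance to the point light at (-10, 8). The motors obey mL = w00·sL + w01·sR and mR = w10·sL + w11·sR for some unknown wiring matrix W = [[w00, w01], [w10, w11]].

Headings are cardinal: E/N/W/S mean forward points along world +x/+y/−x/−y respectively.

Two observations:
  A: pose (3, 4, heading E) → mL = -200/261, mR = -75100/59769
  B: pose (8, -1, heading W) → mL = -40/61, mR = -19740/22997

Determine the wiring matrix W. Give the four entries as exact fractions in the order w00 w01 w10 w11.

0 -1 -1 -1/2

obs A: pose=(3,4,E) → sL=200/229, sR=200/261, mL=-200/261, mR=-75100/59769
obs B: pose=(8,-1,W) → sL=200/377, sR=40/61, mL=-40/61, mR=-19740/22997
sensor matrix S = [[200/229, 200/261], [200/377, 40/61]]; det S = 228416000/1374507693
solve [mL_A; mL_B] = S·[w00; w01] and [mR_A; mR_B] = S·[w10; w11]:
  w00 = 0, w01 = -1, w10 = -1, w11 = -1/2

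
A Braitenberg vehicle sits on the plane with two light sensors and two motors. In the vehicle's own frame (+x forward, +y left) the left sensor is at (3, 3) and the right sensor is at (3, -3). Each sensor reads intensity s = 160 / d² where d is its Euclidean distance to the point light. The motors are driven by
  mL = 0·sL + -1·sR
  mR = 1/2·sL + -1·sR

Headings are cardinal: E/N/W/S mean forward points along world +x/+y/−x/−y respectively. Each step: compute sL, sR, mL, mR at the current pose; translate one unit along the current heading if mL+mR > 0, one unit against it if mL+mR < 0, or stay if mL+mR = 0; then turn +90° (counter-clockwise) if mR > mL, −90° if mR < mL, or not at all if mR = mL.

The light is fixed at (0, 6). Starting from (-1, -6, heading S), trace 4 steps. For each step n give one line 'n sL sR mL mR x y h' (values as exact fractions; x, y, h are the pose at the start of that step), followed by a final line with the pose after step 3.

n=0: pose=(-1,-6,S); sL=160/229, sR=160/241; mL=-160/241, mR=-17360/55189; mL+mR=-54000/55189 → advance -1; mR−mL=80/229 → turn +1·90°
n=1: pose=(-1,-5,E); sL=40/17, sR=4/5; mL=-4/5, mR=32/85; mL+mR=-36/85 → advance -1; mR−mL=20/17 → turn +1·90°
n=2: pose=(-2,-5,N); sL=160/89, sR=32/13; mL=-32/13, mR=-1808/1157; mL+mR=-4656/1157 → advance -1; mR−mL=80/89 → turn +1·90°
n=3: pose=(-2,-6,W); sL=16/25, sR=80/53; mL=-80/53, mR=-1576/1325; mL+mR=-3576/1325 → advance -1; mR−mL=8/25 → turn +1·90°

0 160/229 160/241 -160/241 -17360/55189 -1 -6 S
1 40/17 4/5 -4/5 32/85 -1 -5 E
2 160/89 32/13 -32/13 -1808/1157 -2 -5 N
3 16/25 80/53 -80/53 -1576/1325 -2 -6 W
final -1 -6 S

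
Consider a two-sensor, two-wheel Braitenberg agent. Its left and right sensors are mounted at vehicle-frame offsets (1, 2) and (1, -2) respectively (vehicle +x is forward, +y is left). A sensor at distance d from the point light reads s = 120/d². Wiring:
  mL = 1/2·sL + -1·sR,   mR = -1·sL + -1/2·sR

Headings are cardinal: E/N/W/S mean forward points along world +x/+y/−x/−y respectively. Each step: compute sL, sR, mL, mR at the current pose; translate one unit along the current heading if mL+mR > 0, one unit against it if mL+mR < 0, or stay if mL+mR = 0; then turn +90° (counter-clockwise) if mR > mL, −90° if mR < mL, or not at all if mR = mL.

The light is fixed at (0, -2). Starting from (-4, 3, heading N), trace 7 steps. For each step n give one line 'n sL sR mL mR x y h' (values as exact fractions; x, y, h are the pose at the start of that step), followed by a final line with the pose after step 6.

n=0: pose=(-4,3,N); sL=5/3, sR=3; mL=-13/6, mR=-19/6; mL+mR=-16/3 → advance -1; mR−mL=-1 → turn -1·90°
n=1: pose=(-4,2,E); sL=8/3, sR=120/13; mL=-308/39, mR=-284/39; mL+mR=-592/39 → advance -1; mR−mL=8/13 → turn +1·90°
n=2: pose=(-5,2,N); sL=60/37, sR=60/17; mL=-1710/629, mR=-2130/629; mL+mR=-3840/629 → advance -1; mR−mL=-420/629 → turn -1·90°
n=3: pose=(-5,1,E); sL=120/41, sR=120/17; mL=-3900/697, mR=-4500/697; mL+mR=-8400/697 → advance -1; mR−mL=-600/697 → turn -1·90°
n=4: pose=(-6,1,S); sL=6, sR=30/17; mL=21/17, mR=-117/17; mL+mR=-96/17 → advance -1; mR−mL=-138/17 → turn -1·90°
n=5: pose=(-6,2,W); sL=120/53, sR=24/17; mL=-252/901, mR=-2676/901; mL+mR=-2928/901 → advance -1; mR−mL=-2424/901 → turn -1·90°
n=6: pose=(-5,2,N); sL=60/37, sR=60/17; mL=-1710/629, mR=-2130/629; mL+mR=-3840/629 → advance -1; mR−mL=-420/629 → turn -1·90°

0 5/3 3 -13/6 -19/6 -4 3 N
1 8/3 120/13 -308/39 -284/39 -4 2 E
2 60/37 60/17 -1710/629 -2130/629 -5 2 N
3 120/41 120/17 -3900/697 -4500/697 -5 1 E
4 6 30/17 21/17 -117/17 -6 1 S
5 120/53 24/17 -252/901 -2676/901 -6 2 W
6 60/37 60/17 -1710/629 -2130/629 -5 2 N
final -5 1 E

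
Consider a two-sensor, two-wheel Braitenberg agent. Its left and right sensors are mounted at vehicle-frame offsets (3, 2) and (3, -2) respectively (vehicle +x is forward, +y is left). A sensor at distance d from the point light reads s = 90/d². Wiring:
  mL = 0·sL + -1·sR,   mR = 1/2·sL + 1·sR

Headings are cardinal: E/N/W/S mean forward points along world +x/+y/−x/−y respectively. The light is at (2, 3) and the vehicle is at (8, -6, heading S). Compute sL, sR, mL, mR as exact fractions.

left sensor world pos  = (10, -9); dL² = 208
right sensor world pos = (6, -9); dR² = 160
sL = 90/208 = 45/104
sR = 90/160 = 9/16
mL = 0·sL + -1·sR = -9/16
mR = 1/2·sL + 1·sR = 81/104

45/104 9/16 -9/16 81/104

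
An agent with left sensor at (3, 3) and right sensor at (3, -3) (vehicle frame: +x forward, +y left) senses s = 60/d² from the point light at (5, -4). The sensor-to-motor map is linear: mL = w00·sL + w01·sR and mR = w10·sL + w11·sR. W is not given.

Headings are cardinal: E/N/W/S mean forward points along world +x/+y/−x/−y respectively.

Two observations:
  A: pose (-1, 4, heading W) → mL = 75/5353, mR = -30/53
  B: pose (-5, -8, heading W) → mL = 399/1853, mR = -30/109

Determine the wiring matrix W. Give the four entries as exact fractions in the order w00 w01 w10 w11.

obs A: pose=(-1,4,W) → sL=30/53, sR=30/101, mL=75/5353, mR=-30/53
obs B: pose=(-5,-8,W) → sL=30/109, sR=6/17, mL=399/1853, mR=-30/109
sensor matrix S = [[30/53, 30/101], [30/109, 6/17]]; det S = 1170720/9919109
solve [mL_A; mL_B] = S·[w00; w01] and [mR_A; mR_B] = S·[w10; w11]:
  w00 = -1/2, w01 = 1, w10 = -1, w11 = 0

-1/2 1 -1 0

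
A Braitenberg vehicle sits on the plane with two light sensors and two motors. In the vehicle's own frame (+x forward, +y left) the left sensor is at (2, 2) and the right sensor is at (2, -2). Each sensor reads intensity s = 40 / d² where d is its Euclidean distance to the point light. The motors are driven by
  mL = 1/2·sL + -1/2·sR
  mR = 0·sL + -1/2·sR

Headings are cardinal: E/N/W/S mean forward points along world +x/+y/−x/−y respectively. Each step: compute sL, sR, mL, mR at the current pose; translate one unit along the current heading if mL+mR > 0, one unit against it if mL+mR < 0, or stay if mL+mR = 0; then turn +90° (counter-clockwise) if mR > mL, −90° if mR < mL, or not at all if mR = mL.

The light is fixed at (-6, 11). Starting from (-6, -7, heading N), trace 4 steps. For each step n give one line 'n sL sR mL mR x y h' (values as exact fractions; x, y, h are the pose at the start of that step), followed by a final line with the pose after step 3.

n=0: pose=(-6,-7,N); sL=2/13, sR=2/13; mL=0, mR=-1/13; mL+mR=-1/13 → advance -1; mR−mL=-1/13 → turn -1·90°
n=1: pose=(-6,-8,E); sL=40/293, sR=8/89; mL=608/26077, mR=-4/89; mL+mR=-564/26077 → advance -1; mR−mL=-20/293 → turn -1·90°
n=2: pose=(-7,-8,S); sL=20/221, sR=4/45; mL=8/9945, mR=-2/45; mL+mR=-434/9945 → advance -1; mR−mL=-10/221 → turn -1·90°
n=3: pose=(-7,-7,W); sL=40/409, sR=8/53; mL=-576/21677, mR=-4/53; mL+mR=-2212/21677 → advance -1; mR−mL=-20/409 → turn -1·90°

0 2/13 2/13 0 -1/13 -6 -7 N
1 40/293 8/89 608/26077 -4/89 -6 -8 E
2 20/221 4/45 8/9945 -2/45 -7 -8 S
3 40/409 8/53 -576/21677 -4/53 -7 -7 W
final -6 -7 N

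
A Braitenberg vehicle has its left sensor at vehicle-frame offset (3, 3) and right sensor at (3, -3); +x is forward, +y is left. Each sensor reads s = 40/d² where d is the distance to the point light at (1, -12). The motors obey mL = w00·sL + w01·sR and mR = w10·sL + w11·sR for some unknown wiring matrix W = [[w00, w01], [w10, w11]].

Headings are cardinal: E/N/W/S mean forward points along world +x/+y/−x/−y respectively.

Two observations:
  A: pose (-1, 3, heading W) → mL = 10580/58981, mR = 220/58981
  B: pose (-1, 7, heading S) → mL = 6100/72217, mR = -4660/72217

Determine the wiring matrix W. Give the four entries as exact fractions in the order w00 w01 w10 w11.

1 -1/2 1/2 -1

obs A: pose=(-1,3,W) → sL=40/169, sR=40/349, mL=10580/58981, mR=220/58981
obs B: pose=(-1,7,S) → sL=40/257, sR=40/281, mL=6100/72217, mR=-4660/72217
sensor matrix S = [[40/169, 40/349], [40/257, 40/281]]; det S = 67526400/4259430877
solve [mL_A; mL_B] = S·[w00; w01] and [mR_A; mR_B] = S·[w10; w11]:
  w00 = 1, w01 = -1/2, w10 = 1/2, w11 = -1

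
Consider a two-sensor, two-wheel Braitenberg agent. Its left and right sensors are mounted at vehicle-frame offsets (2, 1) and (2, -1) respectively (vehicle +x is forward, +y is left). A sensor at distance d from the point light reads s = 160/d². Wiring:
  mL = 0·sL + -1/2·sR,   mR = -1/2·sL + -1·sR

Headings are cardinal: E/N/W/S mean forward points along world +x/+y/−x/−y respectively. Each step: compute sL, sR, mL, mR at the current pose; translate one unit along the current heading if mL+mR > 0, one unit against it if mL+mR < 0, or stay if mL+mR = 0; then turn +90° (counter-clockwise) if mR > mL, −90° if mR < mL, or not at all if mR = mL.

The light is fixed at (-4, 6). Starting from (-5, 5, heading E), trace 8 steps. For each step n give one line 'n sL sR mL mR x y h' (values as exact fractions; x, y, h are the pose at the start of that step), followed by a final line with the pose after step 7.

n=0: pose=(-5,5,E); sL=160, sR=32; mL=-16, mR=-112; mL+mR=-128 → advance -1; mR−mL=-96 → turn -1·90°
n=1: pose=(-6,5,S); sL=16, sR=80/9; mL=-40/9, mR=-152/9; mL+mR=-64/3 → advance -1; mR−mL=-112/9 → turn -1·90°
n=2: pose=(-6,6,W); sL=160/17, sR=160/17; mL=-80/17, mR=-240/17; mL+mR=-320/17 → advance -1; mR−mL=-160/17 → turn -1·90°
n=3: pose=(-5,6,N); sL=20, sR=40; mL=-20, mR=-50; mL+mR=-70 → advance -1; mR−mL=-30 → turn -1·90°
n=4: pose=(-5,5,E); sL=160, sR=32; mL=-16, mR=-112; mL+mR=-128 → advance -1; mR−mL=-96 → turn -1·90°
n=5: pose=(-6,5,S); sL=16, sR=80/9; mL=-40/9, mR=-152/9; mL+mR=-64/3 → advance -1; mR−mL=-112/9 → turn -1·90°
n=6: pose=(-6,6,W); sL=160/17, sR=160/17; mL=-80/17, mR=-240/17; mL+mR=-320/17 → advance -1; mR−mL=-160/17 → turn -1·90°
n=7: pose=(-5,6,N); sL=20, sR=40; mL=-20, mR=-50; mL+mR=-70 → advance -1; mR−mL=-30 → turn -1·90°

0 160 32 -16 -112 -5 5 E
1 16 80/9 -40/9 -152/9 -6 5 S
2 160/17 160/17 -80/17 -240/17 -6 6 W
3 20 40 -20 -50 -5 6 N
4 160 32 -16 -112 -5 5 E
5 16 80/9 -40/9 -152/9 -6 5 S
6 160/17 160/17 -80/17 -240/17 -6 6 W
7 20 40 -20 -50 -5 6 N
final -5 5 E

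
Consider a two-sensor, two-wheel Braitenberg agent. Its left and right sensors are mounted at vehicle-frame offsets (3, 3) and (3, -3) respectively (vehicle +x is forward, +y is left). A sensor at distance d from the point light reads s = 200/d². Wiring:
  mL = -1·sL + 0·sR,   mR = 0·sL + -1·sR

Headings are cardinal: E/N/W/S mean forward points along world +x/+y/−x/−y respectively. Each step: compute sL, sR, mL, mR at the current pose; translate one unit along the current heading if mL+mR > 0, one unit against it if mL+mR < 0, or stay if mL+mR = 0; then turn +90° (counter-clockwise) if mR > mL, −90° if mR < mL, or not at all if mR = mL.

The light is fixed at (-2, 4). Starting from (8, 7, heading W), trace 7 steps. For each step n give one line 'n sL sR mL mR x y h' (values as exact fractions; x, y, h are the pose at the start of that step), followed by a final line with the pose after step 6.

n=0: pose=(8,7,W); sL=200/49, sR=40/17; mL=-200/49, mR=-40/17; mL+mR=-5360/833 → advance -1; mR−mL=1440/833 → turn +1·90°
n=1: pose=(9,7,S); sL=50/49, sR=25/8; mL=-50/49, mR=-25/8; mL+mR=-1625/392 → advance -1; mR−mL=-825/392 → turn -1·90°
n=2: pose=(9,8,W); sL=40/13, sR=200/113; mL=-40/13, mR=-200/113; mL+mR=-7120/1469 → advance -1; mR−mL=1920/1469 → turn +1·90°
n=3: pose=(10,8,S); sL=100/113, sR=100/41; mL=-100/113, mR=-100/41; mL+mR=-15400/4633 → advance -1; mR−mL=-7200/4633 → turn -1·90°
n=4: pose=(10,9,W); sL=40/17, sR=40/29; mL=-40/17, mR=-40/29; mL+mR=-1840/493 → advance -1; mR−mL=480/493 → turn +1·90°
n=5: pose=(11,9,S); sL=10/13, sR=25/13; mL=-10/13, mR=-25/13; mL+mR=-35/13 → advance -1; mR−mL=-15/13 → turn -1·90°
n=6: pose=(11,10,W); sL=200/109, sR=200/181; mL=-200/109, mR=-200/181; mL+mR=-58000/19729 → advance -1; mR−mL=14400/19729 → turn +1·90°

0 200/49 40/17 -200/49 -40/17 8 7 W
1 50/49 25/8 -50/49 -25/8 9 7 S
2 40/13 200/113 -40/13 -200/113 9 8 W
3 100/113 100/41 -100/113 -100/41 10 8 S
4 40/17 40/29 -40/17 -40/29 10 9 W
5 10/13 25/13 -10/13 -25/13 11 9 S
6 200/109 200/181 -200/109 -200/181 11 10 W
final 12 10 S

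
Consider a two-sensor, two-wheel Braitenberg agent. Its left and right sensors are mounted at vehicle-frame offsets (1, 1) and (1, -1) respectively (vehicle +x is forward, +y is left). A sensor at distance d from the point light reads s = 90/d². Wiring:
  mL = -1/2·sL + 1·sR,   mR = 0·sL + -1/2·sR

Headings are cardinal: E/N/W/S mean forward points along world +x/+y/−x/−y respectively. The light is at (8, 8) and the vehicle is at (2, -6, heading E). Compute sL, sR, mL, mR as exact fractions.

45/97 9/25 621/4850 -9/50

left sensor world pos  = (3, -5); dL² = 194
right sensor world pos = (3, -7); dR² = 250
sL = 90/194 = 45/97
sR = 90/250 = 9/25
mL = -1/2·sL + 1·sR = 621/4850
mR = 0·sL + -1/2·sR = -9/50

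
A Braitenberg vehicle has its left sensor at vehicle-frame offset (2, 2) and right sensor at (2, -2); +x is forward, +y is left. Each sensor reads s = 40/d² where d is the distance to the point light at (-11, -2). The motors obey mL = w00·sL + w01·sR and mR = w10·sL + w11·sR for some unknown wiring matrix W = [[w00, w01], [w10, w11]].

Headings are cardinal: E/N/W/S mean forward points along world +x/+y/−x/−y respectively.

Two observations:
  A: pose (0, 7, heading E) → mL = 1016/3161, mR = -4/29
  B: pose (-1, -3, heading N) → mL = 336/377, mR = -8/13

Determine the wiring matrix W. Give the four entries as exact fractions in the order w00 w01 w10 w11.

obs A: pose=(0,7,E) → sL=4/29, sR=20/109, mL=1016/3161, mR=-4/29
obs B: pose=(-1,-3,N) → sL=8/13, sR=8/29, mL=336/377, mR=-8/13
sensor matrix S = [[4/29, 20/109], [8/13, 8/29]]; det S = -89216/1191697
solve [mL_A; mL_B] = S·[w00; w01] and [mR_A; mR_B] = S·[w10; w11]:
  w00 = 1, w01 = 1, w10 = -1, w11 = 0

1 1 -1 0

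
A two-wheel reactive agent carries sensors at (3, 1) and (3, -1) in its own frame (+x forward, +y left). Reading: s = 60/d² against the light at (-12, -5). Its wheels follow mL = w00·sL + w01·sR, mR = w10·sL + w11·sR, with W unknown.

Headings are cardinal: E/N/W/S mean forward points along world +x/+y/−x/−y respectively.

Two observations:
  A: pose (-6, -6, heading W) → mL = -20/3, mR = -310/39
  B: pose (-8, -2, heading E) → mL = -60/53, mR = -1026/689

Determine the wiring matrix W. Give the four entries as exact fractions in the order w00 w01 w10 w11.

obs A: pose=(-6,-6,W) → sL=60/13, sR=20/3, mL=-20/3, mR=-310/39
obs B: pose=(-8,-2,E) → sL=12/13, sR=60/53, mL=-60/53, mR=-1026/689
sensor matrix S = [[60/13, 20/3], [12/13, 60/53]]; det S = -640/689
solve [mL_A; mL_B] = S·[w00; w01] and [mR_A; mR_B] = S·[w10; w11]:
  w00 = 0, w01 = -1, w10 = -1, w11 = -1/2

0 -1 -1 -1/2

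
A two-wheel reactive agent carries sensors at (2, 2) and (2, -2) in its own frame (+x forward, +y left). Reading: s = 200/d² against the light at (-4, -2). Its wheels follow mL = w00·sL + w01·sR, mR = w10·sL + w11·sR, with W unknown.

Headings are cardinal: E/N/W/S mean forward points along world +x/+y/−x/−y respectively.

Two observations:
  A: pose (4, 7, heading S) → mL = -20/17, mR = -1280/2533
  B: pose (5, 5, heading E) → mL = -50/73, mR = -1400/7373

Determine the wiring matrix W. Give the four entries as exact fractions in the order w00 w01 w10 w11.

obs A: pose=(4,7,S) → sL=200/149, sR=40/17, mL=-20/17, mR=-1280/2533
obs B: pose=(5,5,E) → sL=100/101, sR=100/73, mL=-50/73, mR=-1400/7373
sensor matrix S = [[200/149, 40/17], [100/101, 100/73]]; det S = -9168000/18675809
solve [mL_A; mL_B] = S·[w00; w01] and [mR_A; mR_B] = S·[w10; w11]:
  w00 = 0, w01 = -1/2, w10 = 1/2, w11 = -1/2

0 -1/2 1/2 -1/2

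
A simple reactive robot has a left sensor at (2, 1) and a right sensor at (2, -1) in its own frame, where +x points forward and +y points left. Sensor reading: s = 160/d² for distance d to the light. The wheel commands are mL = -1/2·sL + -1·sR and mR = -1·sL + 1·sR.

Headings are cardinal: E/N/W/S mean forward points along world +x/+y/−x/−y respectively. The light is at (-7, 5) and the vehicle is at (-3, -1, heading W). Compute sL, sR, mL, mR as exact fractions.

160/53 160/29 -10800/1537 3840/1537

left sensor world pos  = (-5, -2); dL² = 53
right sensor world pos = (-5, 0); dR² = 29
sL = 160/53 = 160/53
sR = 160/29 = 160/29
mL = -1/2·sL + -1·sR = -10800/1537
mR = -1·sL + 1·sR = 3840/1537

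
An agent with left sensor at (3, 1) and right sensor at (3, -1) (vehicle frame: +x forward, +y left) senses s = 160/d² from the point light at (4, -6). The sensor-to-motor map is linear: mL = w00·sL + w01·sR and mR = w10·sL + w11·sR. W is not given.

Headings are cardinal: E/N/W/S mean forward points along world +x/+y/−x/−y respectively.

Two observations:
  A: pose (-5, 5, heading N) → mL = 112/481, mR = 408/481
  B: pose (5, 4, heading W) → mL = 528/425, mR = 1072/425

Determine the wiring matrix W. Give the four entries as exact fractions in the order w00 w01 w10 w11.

obs A: pose=(-5,5,N) → sL=20/37, sR=8/13, mL=112/481, mR=408/481
obs B: pose=(5,4,W) → sL=32/17, sR=32/25, mL=528/425, mR=1072/425
sensor matrix S = [[20/37, 8/13], [32/17, 32/25]]; det S = -19072/40885
solve [mL_A; mL_B] = S·[w00; w01] and [mR_A; mR_B] = S·[w10; w11]:
  w00 = 1, w01 = -1/2, w10 = 1, w11 = 1/2

1 -1/2 1 1/2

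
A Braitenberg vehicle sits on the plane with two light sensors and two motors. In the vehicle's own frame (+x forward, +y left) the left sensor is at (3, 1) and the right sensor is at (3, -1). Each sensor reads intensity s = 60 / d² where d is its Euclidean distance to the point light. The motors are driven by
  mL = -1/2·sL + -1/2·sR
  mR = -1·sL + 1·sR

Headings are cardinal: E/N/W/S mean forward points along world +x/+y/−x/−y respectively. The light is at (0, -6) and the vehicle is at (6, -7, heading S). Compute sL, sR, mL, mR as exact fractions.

12/13 60/41 -636/533 288/533

left sensor world pos  = (7, -10); dL² = 65
right sensor world pos = (5, -10); dR² = 41
sL = 60/65 = 12/13
sR = 60/41 = 60/41
mL = -1/2·sL + -1/2·sR = -636/533
mR = -1·sL + 1·sR = 288/533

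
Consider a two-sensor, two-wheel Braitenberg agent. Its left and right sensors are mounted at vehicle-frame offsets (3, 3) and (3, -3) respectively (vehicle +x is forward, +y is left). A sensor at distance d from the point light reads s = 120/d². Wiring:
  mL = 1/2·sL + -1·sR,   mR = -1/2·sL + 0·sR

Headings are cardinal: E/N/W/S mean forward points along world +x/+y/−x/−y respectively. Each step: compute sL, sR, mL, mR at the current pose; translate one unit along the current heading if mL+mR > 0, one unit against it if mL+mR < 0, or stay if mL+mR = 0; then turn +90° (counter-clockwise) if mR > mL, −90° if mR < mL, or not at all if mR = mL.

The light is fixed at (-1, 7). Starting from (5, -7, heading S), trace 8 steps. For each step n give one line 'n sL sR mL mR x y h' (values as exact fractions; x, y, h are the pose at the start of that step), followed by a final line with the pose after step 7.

n=0: pose=(5,-7,S); sL=12/37, sR=60/149; mL=-1326/5513, mR=-6/37; mL+mR=-60/149 → advance -1; mR−mL=432/5513 → turn +1·90°
n=1: pose=(5,-6,E); sL=120/181, sR=120/337; mL=-1500/60997, mR=-60/181; mL+mR=-120/337 → advance -1; mR−mL=-18720/60997 → turn -1·90°
n=2: pose=(4,-6,S); sL=3/8, sR=6/13; mL=-57/208, mR=-3/16; mL+mR=-6/13 → advance -1; mR−mL=9/104 → turn +1·90°
n=3: pose=(4,-5,E); sL=24/29, sR=120/289; mL=-12/8381, mR=-12/29; mL+mR=-120/289 → advance -1; mR−mL=-3456/8381 → turn -1·90°
n=4: pose=(3,-5,S); sL=60/137, sR=60/113; mL=-4830/15481, mR=-30/137; mL+mR=-60/113 → advance -1; mR−mL=1440/15481 → turn +1·90°
n=5: pose=(3,-4,E); sL=120/113, sR=24/49; mL=228/5537, mR=-60/113; mL+mR=-24/49 → advance -1; mR−mL=-3168/5537 → turn -1·90°
n=6: pose=(2,-4,S); sL=15/29, sR=30/49; mL=-1005/2842, mR=-15/58; mL+mR=-30/49 → advance -1; mR−mL=135/1421 → turn +1·90°
n=7: pose=(2,-3,E); sL=24/17, sR=24/41; mL=84/697, mR=-12/17; mL+mR=-24/41 → advance -1; mR−mL=-576/697 → turn -1·90°

0 12/37 60/149 -1326/5513 -6/37 5 -7 S
1 120/181 120/337 -1500/60997 -60/181 5 -6 E
2 3/8 6/13 -57/208 -3/16 4 -6 S
3 24/29 120/289 -12/8381 -12/29 4 -5 E
4 60/137 60/113 -4830/15481 -30/137 3 -5 S
5 120/113 24/49 228/5537 -60/113 3 -4 E
6 15/29 30/49 -1005/2842 -15/58 2 -4 S
7 24/17 24/41 84/697 -12/17 2 -3 E
final 1 -3 S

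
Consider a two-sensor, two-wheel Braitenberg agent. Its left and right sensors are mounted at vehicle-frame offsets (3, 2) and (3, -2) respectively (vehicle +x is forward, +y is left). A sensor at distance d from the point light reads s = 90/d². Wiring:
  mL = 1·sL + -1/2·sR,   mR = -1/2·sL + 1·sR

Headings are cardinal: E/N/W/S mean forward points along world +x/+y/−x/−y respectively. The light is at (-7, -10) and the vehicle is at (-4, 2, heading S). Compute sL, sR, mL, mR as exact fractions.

left sensor world pos  = (-2, -1); dL² = 106
right sensor world pos = (-6, -1); dR² = 82
sL = 90/106 = 45/53
sR = 90/82 = 45/41
mL = 1·sL + -1/2·sR = 1305/4346
mR = -1/2·sL + 1·sR = 2925/4346

45/53 45/41 1305/4346 2925/4346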